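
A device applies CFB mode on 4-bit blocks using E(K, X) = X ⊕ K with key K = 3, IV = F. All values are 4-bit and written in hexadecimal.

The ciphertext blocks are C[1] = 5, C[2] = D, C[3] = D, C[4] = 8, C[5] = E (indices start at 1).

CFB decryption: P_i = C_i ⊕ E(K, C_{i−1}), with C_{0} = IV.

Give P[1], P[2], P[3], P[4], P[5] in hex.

P[1]: E(K, F) = C; 5 ⊕ C = 9.
P[2]: E(K, 5) = 6; D ⊕ 6 = B.
P[3]: E(K, D) = E; D ⊕ E = 3.
P[4]: E(K, D) = E; 8 ⊕ E = 6.
P[5]: E(K, 8) = B; E ⊕ B = 5.

P[1] = 9, P[2] = B, P[3] = 3, P[4] = 6, P[5] = 5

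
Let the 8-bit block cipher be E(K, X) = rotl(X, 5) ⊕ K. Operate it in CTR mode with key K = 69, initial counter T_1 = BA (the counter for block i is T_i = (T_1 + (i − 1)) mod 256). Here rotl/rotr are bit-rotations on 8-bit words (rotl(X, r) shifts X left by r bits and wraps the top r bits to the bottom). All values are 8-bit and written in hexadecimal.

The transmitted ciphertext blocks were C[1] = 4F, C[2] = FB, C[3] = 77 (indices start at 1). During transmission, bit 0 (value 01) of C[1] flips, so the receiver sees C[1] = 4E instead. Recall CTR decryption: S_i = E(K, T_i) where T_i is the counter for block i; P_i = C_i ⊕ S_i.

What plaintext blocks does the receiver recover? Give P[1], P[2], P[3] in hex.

P[1] = 70, P[2] = E5, P[3] = 89

Only C[1] changed, to 4E. In CTR, a change in C_i flips the same bit in P_i only; the keystream is unaffected. Decrypting the received ciphertext:
P[1]: T = BA, S = E(K, T) = 3E; 4E ⊕ 3E = 70.
P[2]: T = BB, S = E(K, T) = 1E; FB ⊕ 1E = E5.
P[3]: T = BC, S = E(K, T) = FE; 77 ⊕ FE = 89.
Blocks that differ from the original plaintext: P[1].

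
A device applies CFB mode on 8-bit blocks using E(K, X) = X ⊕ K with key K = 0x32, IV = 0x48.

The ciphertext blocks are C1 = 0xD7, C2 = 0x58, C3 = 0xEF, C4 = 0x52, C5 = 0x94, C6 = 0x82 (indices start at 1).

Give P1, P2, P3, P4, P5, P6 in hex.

P1 = 0xAD, P2 = 0xBD, P3 = 0x85, P4 = 0x8F, P5 = 0xF4, P6 = 0x24

CFB decryption: P_i = C_i ⊕ E(K, C_{i−1}), with C_{0} = IV.
P1: E(K, 0x48) = 0x7A; 0xD7 ⊕ 0x7A = 0xAD.
P2: E(K, 0xD7) = 0xE5; 0x58 ⊕ 0xE5 = 0xBD.
P3: E(K, 0x58) = 0x6A; 0xEF ⊕ 0x6A = 0x85.
P4: E(K, 0xEF) = 0xDD; 0x52 ⊕ 0xDD = 0x8F.
P5: E(K, 0x52) = 0x60; 0x94 ⊕ 0x60 = 0xF4.
P6: E(K, 0x94) = 0xA6; 0x82 ⊕ 0xA6 = 0x24.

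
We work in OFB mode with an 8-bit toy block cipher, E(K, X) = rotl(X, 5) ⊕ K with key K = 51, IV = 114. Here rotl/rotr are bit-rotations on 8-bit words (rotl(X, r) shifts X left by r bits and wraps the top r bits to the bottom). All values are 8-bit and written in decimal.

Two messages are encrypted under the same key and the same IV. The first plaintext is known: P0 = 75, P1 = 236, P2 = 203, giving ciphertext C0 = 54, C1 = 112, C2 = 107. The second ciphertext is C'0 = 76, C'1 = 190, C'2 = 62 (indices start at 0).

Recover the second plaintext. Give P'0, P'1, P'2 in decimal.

In OFB with a reused IV, both messages share the same keystream S_i, so C_i ⊕ C'_i = P_i ⊕ P'_i and thus P'_i = P_i ⊕ C_i ⊕ C'_i.
P'0: 75 ⊕ 54 ⊕ 76 = 49.
P'1: 236 ⊕ 112 ⊕ 190 = 34.
P'2: 203 ⊕ 107 ⊕ 62 = 158.

P'0 = 49, P'1 = 34, P'2 = 158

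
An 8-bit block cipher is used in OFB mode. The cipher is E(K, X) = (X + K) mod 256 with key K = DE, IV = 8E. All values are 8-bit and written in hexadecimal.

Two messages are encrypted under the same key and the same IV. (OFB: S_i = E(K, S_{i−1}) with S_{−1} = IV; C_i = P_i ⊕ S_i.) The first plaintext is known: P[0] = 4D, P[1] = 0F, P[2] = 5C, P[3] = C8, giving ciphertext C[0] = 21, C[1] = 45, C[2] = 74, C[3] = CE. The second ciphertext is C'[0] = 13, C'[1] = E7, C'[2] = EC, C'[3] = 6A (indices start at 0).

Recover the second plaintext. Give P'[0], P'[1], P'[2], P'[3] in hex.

In OFB with a reused IV, both messages share the same keystream S_i, so C_i ⊕ C'_i = P_i ⊕ P'_i and thus P'_i = P_i ⊕ C_i ⊕ C'_i.
P'[0]: 4D ⊕ 21 ⊕ 13 = 7F.
P'[1]: 0F ⊕ 45 ⊕ E7 = AD.
P'[2]: 5C ⊕ 74 ⊕ EC = C4.
P'[3]: C8 ⊕ CE ⊕ 6A = 6C.

P'[0] = 7F, P'[1] = AD, P'[2] = C4, P'[3] = 6C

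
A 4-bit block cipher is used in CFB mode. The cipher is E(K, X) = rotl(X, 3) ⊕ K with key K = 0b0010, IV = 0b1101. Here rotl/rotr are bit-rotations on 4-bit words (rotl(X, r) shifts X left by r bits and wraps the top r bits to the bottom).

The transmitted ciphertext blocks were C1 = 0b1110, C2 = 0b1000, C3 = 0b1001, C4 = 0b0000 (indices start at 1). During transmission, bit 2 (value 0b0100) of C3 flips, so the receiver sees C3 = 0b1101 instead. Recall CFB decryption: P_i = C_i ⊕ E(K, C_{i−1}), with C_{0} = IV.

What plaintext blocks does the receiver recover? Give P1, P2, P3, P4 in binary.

Only C3 changed, to 0b1101. In CFB, a change in C_i flips the same bit in P_i and garbles P_{i+1}. Decrypting the received ciphertext:
P1: E(K, 0b1101) = 0b1100; 0b1110 ⊕ 0b1100 = 0b0010.
P2: E(K, 0b1110) = 0b0101; 0b1000 ⊕ 0b0101 = 0b1101.
P3: E(K, 0b1000) = 0b0110; 0b1101 ⊕ 0b0110 = 0b1011.
P4: E(K, 0b1101) = 0b1100; 0b0000 ⊕ 0b1100 = 0b1100.
Blocks that differ from the original plaintext: P3, P4.

P1 = 0b0010, P2 = 0b1101, P3 = 0b1011, P4 = 0b1100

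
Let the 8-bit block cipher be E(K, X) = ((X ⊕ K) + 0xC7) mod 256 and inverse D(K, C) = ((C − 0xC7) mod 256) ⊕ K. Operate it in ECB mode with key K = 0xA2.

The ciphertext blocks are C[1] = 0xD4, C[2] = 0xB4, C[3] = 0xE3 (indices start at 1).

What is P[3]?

ECB decryption: P_i = D(K, C_i).
P[3]: D(K, 0xE3) = 0xBE.

P[3] = 0xBE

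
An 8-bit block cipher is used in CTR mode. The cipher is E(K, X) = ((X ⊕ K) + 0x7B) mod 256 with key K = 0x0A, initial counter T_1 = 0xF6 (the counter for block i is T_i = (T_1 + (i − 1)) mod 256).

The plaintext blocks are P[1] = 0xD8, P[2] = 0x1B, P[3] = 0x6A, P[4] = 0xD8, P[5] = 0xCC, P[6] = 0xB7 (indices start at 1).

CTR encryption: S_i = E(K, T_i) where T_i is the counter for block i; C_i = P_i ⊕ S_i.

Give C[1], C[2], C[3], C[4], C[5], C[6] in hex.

C[1] = 0xAF, C[2] = 0x63, C[3] = 0x07, C[4] = 0xB6, C[5] = 0xA7, C[6] = 0xDB

C[1]: T = 0xF6, S = E(K, T) = 0x77; 0xD8 ⊕ 0x77 = 0xAF.
C[2]: T = 0xF7, S = E(K, T) = 0x78; 0x1B ⊕ 0x78 = 0x63.
C[3]: T = 0xF8, S = E(K, T) = 0x6D; 0x6A ⊕ 0x6D = 0x07.
C[4]: T = 0xF9, S = E(K, T) = 0x6E; 0xD8 ⊕ 0x6E = 0xB6.
C[5]: T = 0xFA, S = E(K, T) = 0x6B; 0xCC ⊕ 0x6B = 0xA7.
C[6]: T = 0xFB, S = E(K, T) = 0x6C; 0xB7 ⊕ 0x6C = 0xDB.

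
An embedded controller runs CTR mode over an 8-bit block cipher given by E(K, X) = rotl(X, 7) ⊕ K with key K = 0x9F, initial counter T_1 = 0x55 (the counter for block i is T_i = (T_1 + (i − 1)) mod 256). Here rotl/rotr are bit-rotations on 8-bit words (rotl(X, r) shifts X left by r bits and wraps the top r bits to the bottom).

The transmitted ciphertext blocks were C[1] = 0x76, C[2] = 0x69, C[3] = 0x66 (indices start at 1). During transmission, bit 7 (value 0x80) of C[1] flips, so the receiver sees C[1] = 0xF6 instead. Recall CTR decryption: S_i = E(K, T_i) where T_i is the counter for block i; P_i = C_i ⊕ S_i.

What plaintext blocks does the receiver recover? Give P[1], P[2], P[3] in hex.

Only C[1] changed, to 0xF6. In CTR, a change in C_i flips the same bit in P_i only; the keystream is unaffected. Decrypting the received ciphertext:
P[1]: T = 0x55, S = E(K, T) = 0x35; 0xF6 ⊕ 0x35 = 0xC3.
P[2]: T = 0x56, S = E(K, T) = 0xB4; 0x69 ⊕ 0xB4 = 0xDD.
P[3]: T = 0x57, S = E(K, T) = 0x34; 0x66 ⊕ 0x34 = 0x52.
Blocks that differ from the original plaintext: P[1].

P[1] = 0xC3, P[2] = 0xDD, P[3] = 0x52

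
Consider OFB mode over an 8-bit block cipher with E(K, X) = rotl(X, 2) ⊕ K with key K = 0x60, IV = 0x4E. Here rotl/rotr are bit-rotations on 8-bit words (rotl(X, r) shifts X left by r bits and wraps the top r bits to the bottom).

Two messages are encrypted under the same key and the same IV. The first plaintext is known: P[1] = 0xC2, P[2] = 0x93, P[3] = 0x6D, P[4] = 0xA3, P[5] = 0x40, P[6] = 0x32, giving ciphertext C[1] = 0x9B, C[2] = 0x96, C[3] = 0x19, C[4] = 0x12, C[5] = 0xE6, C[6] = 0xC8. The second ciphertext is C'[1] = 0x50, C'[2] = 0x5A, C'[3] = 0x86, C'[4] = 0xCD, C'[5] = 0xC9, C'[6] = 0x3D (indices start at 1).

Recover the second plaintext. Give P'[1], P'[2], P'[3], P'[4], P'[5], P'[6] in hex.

P'[1] = 0x09, P'[2] = 0x5F, P'[3] = 0xF2, P'[4] = 0x7C, P'[5] = 0x6F, P'[6] = 0xC7

In OFB with a reused IV, both messages share the same keystream S_i, so C_i ⊕ C'_i = P_i ⊕ P'_i and thus P'_i = P_i ⊕ C_i ⊕ C'_i.
P'[1]: 0xC2 ⊕ 0x9B ⊕ 0x50 = 0x09.
P'[2]: 0x93 ⊕ 0x96 ⊕ 0x5A = 0x5F.
P'[3]: 0x6D ⊕ 0x19 ⊕ 0x86 = 0xF2.
P'[4]: 0xA3 ⊕ 0x12 ⊕ 0xCD = 0x7C.
P'[5]: 0x40 ⊕ 0xE6 ⊕ 0xC9 = 0x6F.
P'[6]: 0x32 ⊕ 0xC8 ⊕ 0x3D = 0xC7.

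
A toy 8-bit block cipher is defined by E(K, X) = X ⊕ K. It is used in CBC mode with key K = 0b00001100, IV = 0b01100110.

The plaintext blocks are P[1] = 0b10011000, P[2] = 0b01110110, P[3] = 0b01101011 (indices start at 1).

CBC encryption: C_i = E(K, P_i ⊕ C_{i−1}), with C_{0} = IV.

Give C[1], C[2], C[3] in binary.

C[1] = 0b11110010, C[2] = 0b10001000, C[3] = 0b11101111

C[1]: P[1] ⊕ 0b01100110 = 0b11111110; E(K, 0b11111110) = 0b11110010.
C[2]: P[2] ⊕ 0b11110010 = 0b10000100; E(K, 0b10000100) = 0b10001000.
C[3]: P[3] ⊕ 0b10001000 = 0b11100011; E(K, 0b11100011) = 0b11101111.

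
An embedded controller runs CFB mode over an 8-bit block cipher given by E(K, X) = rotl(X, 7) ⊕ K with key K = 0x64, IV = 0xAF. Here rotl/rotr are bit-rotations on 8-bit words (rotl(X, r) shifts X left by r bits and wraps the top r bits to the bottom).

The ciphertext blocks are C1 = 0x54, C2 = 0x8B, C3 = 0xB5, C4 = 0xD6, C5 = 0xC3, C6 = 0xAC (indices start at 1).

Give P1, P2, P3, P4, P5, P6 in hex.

P1 = 0xE7, P2 = 0xC5, P3 = 0x14, P4 = 0x68, P5 = 0xCC, P6 = 0x29

CFB decryption: P_i = C_i ⊕ E(K, C_{i−1}), with C_{0} = IV.
P1: E(K, 0xAF) = 0xB3; 0x54 ⊕ 0xB3 = 0xE7.
P2: E(K, 0x54) = 0x4E; 0x8B ⊕ 0x4E = 0xC5.
P3: E(K, 0x8B) = 0xA1; 0xB5 ⊕ 0xA1 = 0x14.
P4: E(K, 0xB5) = 0xBE; 0xD6 ⊕ 0xBE = 0x68.
P5: E(K, 0xD6) = 0x0F; 0xC3 ⊕ 0x0F = 0xCC.
P6: E(K, 0xC3) = 0x85; 0xAC ⊕ 0x85 = 0x29.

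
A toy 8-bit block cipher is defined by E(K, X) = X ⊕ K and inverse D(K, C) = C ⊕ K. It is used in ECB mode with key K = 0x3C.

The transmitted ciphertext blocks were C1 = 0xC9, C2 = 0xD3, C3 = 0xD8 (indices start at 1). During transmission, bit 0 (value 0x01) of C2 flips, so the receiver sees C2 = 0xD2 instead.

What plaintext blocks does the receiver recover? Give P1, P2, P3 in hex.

P1 = 0xF5, P2 = 0xEE, P3 = 0xE4

ECB decryption: P_i = D(K, C_i).
Only C2 changed, to 0xD2. In ECB, a change in C_i affects only P_i. Decrypting the received ciphertext:
P1: D(K, 0xC9) = 0xF5.
P2: D(K, 0xD2) = 0xEE.
P3: D(K, 0xD8) = 0xE4.
Blocks that differ from the original plaintext: P2.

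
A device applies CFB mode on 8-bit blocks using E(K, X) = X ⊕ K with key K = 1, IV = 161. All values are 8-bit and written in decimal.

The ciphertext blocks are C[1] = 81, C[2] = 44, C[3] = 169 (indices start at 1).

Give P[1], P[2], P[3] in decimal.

P[1] = 241, P[2] = 124, P[3] = 132

CFB decryption: P_i = C_i ⊕ E(K, C_{i−1}), with C_{0} = IV.
P[1]: E(K, 161) = 160; 81 ⊕ 160 = 241.
P[2]: E(K, 81) = 80; 44 ⊕ 80 = 124.
P[3]: E(K, 44) = 45; 169 ⊕ 45 = 132.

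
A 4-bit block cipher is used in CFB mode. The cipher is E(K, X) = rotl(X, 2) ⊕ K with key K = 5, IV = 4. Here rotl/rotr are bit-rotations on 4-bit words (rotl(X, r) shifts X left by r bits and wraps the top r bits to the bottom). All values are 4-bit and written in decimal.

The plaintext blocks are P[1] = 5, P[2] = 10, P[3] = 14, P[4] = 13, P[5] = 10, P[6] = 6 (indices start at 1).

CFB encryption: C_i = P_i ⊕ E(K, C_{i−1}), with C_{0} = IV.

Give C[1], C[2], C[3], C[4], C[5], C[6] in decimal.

C[1] = 1, C[2] = 11, C[3] = 5, C[4] = 13, C[5] = 8, C[6] = 1

C[1]: E(K, 4) = 4; 5 ⊕ 4 = 1.
C[2]: E(K, 1) = 1; 10 ⊕ 1 = 11.
C[3]: E(K, 11) = 11; 14 ⊕ 11 = 5.
C[4]: E(K, 5) = 0; 13 ⊕ 0 = 13.
C[5]: E(K, 13) = 2; 10 ⊕ 2 = 8.
C[6]: E(K, 8) = 7; 6 ⊕ 7 = 1.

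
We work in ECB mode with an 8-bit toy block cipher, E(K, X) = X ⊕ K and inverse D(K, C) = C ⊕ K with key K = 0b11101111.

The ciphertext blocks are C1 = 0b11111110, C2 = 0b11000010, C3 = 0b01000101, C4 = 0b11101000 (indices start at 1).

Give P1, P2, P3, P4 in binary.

P1 = 0b00010001, P2 = 0b00101101, P3 = 0b10101010, P4 = 0b00000111

ECB decryption: P_i = D(K, C_i).
P1: D(K, 0b11111110) = 0b00010001.
P2: D(K, 0b11000010) = 0b00101101.
P3: D(K, 0b01000101) = 0b10101010.
P4: D(K, 0b11101000) = 0b00000111.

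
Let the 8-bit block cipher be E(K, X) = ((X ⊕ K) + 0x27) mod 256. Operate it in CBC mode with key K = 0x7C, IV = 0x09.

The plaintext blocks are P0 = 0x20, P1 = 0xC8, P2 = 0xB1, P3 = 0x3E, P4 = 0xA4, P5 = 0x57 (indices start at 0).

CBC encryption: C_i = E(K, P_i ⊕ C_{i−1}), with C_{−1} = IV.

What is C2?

C0: P0 ⊕ 0x09 = 0x29; E(K, 0x29) = 0x7C.
C1: P1 ⊕ 0x7C = 0xB4; E(K, 0xB4) = 0xEF.
C2: P2 ⊕ 0xEF = 0x5E; E(K, 0x5E) = 0x49.

C2 = 0x49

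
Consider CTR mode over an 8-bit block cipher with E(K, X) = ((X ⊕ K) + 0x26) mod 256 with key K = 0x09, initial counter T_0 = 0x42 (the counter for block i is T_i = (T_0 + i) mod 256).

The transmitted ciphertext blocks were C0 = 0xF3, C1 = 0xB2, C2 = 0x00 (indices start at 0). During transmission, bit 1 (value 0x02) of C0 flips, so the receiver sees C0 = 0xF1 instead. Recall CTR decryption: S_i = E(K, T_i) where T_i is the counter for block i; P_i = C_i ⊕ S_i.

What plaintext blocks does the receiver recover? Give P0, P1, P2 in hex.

P0 = 0x80, P1 = 0xC2, P2 = 0x73

Only C0 changed, to 0xF1. In CTR, a change in C_i flips the same bit in P_i only; the keystream is unaffected. Decrypting the received ciphertext:
P0: T = 0x42, S = E(K, T) = 0x71; 0xF1 ⊕ 0x71 = 0x80.
P1: T = 0x43, S = E(K, T) = 0x70; 0xB2 ⊕ 0x70 = 0xC2.
P2: T = 0x44, S = E(K, T) = 0x73; 0x00 ⊕ 0x73 = 0x73.
Blocks that differ from the original plaintext: P0.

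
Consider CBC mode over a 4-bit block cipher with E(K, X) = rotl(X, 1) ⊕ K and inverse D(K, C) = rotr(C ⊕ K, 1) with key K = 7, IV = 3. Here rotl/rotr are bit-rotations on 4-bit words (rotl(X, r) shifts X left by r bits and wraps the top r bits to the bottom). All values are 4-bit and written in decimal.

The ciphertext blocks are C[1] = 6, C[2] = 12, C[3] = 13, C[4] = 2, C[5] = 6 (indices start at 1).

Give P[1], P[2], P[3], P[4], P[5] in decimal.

P[1] = 11, P[2] = 11, P[3] = 9, P[4] = 7, P[5] = 10

CBC decryption: P_i = D(K, C_i) ⊕ C_{i−1}, with C_{0} = IV.
P[1]: D(K, 6) = 8; 8 ⊕ 3 = 11.
P[2]: D(K, 12) = 13; 13 ⊕ 6 = 11.
P[3]: D(K, 13) = 5; 5 ⊕ 12 = 9.
P[4]: D(K, 2) = 10; 10 ⊕ 13 = 7.
P[5]: D(K, 6) = 8; 8 ⊕ 2 = 10.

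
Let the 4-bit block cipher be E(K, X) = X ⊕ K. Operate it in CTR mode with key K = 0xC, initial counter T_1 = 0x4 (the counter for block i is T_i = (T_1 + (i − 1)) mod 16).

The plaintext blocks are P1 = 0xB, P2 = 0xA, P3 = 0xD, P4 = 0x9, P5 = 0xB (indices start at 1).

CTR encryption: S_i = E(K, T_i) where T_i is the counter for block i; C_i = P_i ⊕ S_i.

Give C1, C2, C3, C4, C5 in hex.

C1: T = 0x4, S = E(K, T) = 0x8; 0xB ⊕ 0x8 = 0x3.
C2: T = 0x5, S = E(K, T) = 0x9; 0xA ⊕ 0x9 = 0x3.
C3: T = 0x6, S = E(K, T) = 0xA; 0xD ⊕ 0xA = 0x7.
C4: T = 0x7, S = E(K, T) = 0xB; 0x9 ⊕ 0xB = 0x2.
C5: T = 0x8, S = E(K, T) = 0x4; 0xB ⊕ 0x4 = 0xF.

C1 = 0x3, C2 = 0x3, C3 = 0x7, C4 = 0x2, C5 = 0xF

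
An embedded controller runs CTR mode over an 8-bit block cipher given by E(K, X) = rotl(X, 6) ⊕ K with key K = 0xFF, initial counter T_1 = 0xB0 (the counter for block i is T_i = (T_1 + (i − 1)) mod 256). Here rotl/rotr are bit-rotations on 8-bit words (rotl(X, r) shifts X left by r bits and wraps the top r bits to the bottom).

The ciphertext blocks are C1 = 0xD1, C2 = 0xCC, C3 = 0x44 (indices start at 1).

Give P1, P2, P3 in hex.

P1 = 0x02, P2 = 0x5F, P3 = 0x17

CTR decryption: S_i = E(K, T_i) where T_i is the counter for block i; P_i = C_i ⊕ S_i.
P1: T = 0xB0, S = E(K, T) = 0xD3; 0xD1 ⊕ 0xD3 = 0x02.
P2: T = 0xB1, S = E(K, T) = 0x93; 0xCC ⊕ 0x93 = 0x5F.
P3: T = 0xB2, S = E(K, T) = 0x53; 0x44 ⊕ 0x53 = 0x17.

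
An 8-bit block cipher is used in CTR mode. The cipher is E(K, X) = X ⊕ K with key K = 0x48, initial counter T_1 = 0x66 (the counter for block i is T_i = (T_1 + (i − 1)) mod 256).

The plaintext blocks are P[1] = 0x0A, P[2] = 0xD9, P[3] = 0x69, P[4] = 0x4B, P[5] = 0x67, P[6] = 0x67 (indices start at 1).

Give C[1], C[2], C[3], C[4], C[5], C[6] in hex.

C[1] = 0x24, C[2] = 0xF6, C[3] = 0x49, C[4] = 0x6A, C[5] = 0x45, C[6] = 0x44

CTR encryption: S_i = E(K, T_i) where T_i is the counter for block i; C_i = P_i ⊕ S_i.
C[1]: T = 0x66, S = E(K, T) = 0x2E; 0x0A ⊕ 0x2E = 0x24.
C[2]: T = 0x67, S = E(K, T) = 0x2F; 0xD9 ⊕ 0x2F = 0xF6.
C[3]: T = 0x68, S = E(K, T) = 0x20; 0x69 ⊕ 0x20 = 0x49.
C[4]: T = 0x69, S = E(K, T) = 0x21; 0x4B ⊕ 0x21 = 0x6A.
C[5]: T = 0x6A, S = E(K, T) = 0x22; 0x67 ⊕ 0x22 = 0x45.
C[6]: T = 0x6B, S = E(K, T) = 0x23; 0x67 ⊕ 0x23 = 0x44.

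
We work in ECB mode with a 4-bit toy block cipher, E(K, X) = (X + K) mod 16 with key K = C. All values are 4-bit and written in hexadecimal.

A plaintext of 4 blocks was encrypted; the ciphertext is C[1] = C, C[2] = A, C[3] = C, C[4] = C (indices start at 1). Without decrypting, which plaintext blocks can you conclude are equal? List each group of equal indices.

ECB encrypts each block independently with the same key, so equal ciphertext blocks imply equal plaintext blocks.
C[1] = C[3] = C[4] = C, so P[1] = P[3] = P[4].

P[1] = P[3] = P[4]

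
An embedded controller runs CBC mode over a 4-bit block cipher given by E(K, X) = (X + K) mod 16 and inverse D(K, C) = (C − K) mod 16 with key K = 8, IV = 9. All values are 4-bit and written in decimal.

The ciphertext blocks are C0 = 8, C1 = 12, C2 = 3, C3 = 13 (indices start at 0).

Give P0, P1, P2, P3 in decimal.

P0 = 9, P1 = 12, P2 = 7, P3 = 6

CBC decryption: P_i = D(K, C_i) ⊕ C_{i−1}, with C_{−1} = IV.
P0: D(K, 8) = 0; 0 ⊕ 9 = 9.
P1: D(K, 12) = 4; 4 ⊕ 8 = 12.
P2: D(K, 3) = 11; 11 ⊕ 12 = 7.
P3: D(K, 13) = 5; 5 ⊕ 3 = 6.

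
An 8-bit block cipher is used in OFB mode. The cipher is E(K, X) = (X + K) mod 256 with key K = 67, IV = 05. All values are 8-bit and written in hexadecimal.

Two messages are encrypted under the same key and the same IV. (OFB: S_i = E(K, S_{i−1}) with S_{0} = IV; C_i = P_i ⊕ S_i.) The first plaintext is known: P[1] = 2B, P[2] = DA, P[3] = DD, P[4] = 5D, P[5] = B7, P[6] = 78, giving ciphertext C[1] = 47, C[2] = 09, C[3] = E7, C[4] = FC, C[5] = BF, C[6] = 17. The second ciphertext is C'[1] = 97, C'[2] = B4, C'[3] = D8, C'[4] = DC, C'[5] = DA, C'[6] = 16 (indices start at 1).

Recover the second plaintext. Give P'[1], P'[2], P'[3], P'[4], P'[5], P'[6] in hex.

In OFB with a reused IV, both messages share the same keystream S_i, so C_i ⊕ C'_i = P_i ⊕ P'_i and thus P'_i = P_i ⊕ C_i ⊕ C'_i.
P'[1]: 2B ⊕ 47 ⊕ 97 = FB.
P'[2]: DA ⊕ 09 ⊕ B4 = 67.
P'[3]: DD ⊕ E7 ⊕ D8 = E2.
P'[4]: 5D ⊕ FC ⊕ DC = 7D.
P'[5]: B7 ⊕ BF ⊕ DA = D2.
P'[6]: 78 ⊕ 17 ⊕ 16 = 79.

P'[1] = FB, P'[2] = 67, P'[3] = E2, P'[4] = 7D, P'[5] = D2, P'[6] = 79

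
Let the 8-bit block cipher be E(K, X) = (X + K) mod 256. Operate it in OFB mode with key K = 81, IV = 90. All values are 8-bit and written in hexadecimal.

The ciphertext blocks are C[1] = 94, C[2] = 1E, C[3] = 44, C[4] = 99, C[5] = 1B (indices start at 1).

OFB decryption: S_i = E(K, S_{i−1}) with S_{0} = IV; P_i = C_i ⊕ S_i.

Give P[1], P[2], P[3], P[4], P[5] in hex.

P[1]: S = E(K, 90) = 11; 94 ⊕ 11 = 85.
P[2]: S = E(K, 11) = 92; 1E ⊕ 92 = 8C.
P[3]: S = E(K, 92) = 13; 44 ⊕ 13 = 57.
P[4]: S = E(K, 13) = 94; 99 ⊕ 94 = 0D.
P[5]: S = E(K, 94) = 15; 1B ⊕ 15 = 0E.

P[1] = 85, P[2] = 8C, P[3] = 57, P[4] = 0D, P[5] = 0E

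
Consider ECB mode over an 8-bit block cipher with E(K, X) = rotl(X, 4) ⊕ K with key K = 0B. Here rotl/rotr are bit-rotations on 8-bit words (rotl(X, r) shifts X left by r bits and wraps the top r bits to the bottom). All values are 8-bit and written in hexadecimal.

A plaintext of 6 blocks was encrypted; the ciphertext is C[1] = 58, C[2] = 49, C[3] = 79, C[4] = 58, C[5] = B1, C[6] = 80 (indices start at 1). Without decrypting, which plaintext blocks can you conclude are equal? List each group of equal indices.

P[1] = P[4]

ECB encrypts each block independently with the same key, so equal ciphertext blocks imply equal plaintext blocks.
C[1] = C[4] = 58, so P[1] = P[4].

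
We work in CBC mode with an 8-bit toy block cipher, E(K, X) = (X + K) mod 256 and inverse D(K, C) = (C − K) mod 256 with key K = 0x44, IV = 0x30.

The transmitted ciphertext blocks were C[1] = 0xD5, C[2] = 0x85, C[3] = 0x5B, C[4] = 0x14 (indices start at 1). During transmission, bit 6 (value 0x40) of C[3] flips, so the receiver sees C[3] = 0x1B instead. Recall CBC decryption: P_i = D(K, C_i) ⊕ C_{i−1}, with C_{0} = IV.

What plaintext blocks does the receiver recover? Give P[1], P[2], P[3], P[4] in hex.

P[1] = 0xA1, P[2] = 0x94, P[3] = 0x52, P[4] = 0xCB

Only C[3] changed, to 0x1B. In CBC, a change in C_i garbles P_i and flips the same bit in P_{i+1}. Decrypting the received ciphertext:
P[1]: D(K, 0xD5) = 0x91; 0x91 ⊕ 0x30 = 0xA1.
P[2]: D(K, 0x85) = 0x41; 0x41 ⊕ 0xD5 = 0x94.
P[3]: D(K, 0x1B) = 0xD7; 0xD7 ⊕ 0x85 = 0x52.
P[4]: D(K, 0x14) = 0xD0; 0xD0 ⊕ 0x1B = 0xCB.
Blocks that differ from the original plaintext: P[3], P[4].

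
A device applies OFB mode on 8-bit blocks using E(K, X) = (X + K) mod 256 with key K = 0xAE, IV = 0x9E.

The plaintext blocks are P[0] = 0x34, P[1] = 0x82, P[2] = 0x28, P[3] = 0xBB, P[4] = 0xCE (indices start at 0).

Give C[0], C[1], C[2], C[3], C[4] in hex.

OFB encryption: S_i = E(K, S_{i−1}) with S_{−1} = IV; C_i = P_i ⊕ S_i.
C[0]: S = E(K, 0x9E) = 0x4C; 0x34 ⊕ 0x4C = 0x78.
C[1]: S = E(K, 0x4C) = 0xFA; 0x82 ⊕ 0xFA = 0x78.
C[2]: S = E(K, 0xFA) = 0xA8; 0x28 ⊕ 0xA8 = 0x80.
C[3]: S = E(K, 0xA8) = 0x56; 0xBB ⊕ 0x56 = 0xED.
C[4]: S = E(K, 0x56) = 0x04; 0xCE ⊕ 0x04 = 0xCA.

C[0] = 0x78, C[1] = 0x78, C[2] = 0x80, C[3] = 0xED, C[4] = 0xCA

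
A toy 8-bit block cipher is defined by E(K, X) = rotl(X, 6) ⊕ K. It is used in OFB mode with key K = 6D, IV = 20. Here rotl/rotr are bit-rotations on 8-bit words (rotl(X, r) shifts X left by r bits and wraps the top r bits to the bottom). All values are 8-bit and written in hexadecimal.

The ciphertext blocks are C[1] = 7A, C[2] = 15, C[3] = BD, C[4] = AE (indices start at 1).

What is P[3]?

P[3] = DD

OFB decryption: S_i = E(K, S_{i−1}) with S_{0} = IV; P_i = C_i ⊕ S_i.
P[1]: S = E(K, 20) = 65; 7A ⊕ 65 = 1F.
P[2]: S = E(K, 65) = 34; 15 ⊕ 34 = 21.
P[3]: S = E(K, 34) = 60; BD ⊕ 60 = DD.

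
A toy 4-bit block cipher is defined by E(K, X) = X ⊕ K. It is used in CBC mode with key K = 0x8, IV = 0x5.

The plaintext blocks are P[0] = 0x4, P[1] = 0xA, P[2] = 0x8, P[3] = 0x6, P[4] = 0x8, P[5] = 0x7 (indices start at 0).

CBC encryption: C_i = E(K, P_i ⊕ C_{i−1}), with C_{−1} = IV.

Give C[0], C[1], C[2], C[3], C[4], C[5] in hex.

C[0]: P[0] ⊕ 0x5 = 0x1; E(K, 0x1) = 0x9.
C[1]: P[1] ⊕ 0x9 = 0x3; E(K, 0x3) = 0xB.
C[2]: P[2] ⊕ 0xB = 0x3; E(K, 0x3) = 0xB.
C[3]: P[3] ⊕ 0xB = 0xD; E(K, 0xD) = 0x5.
C[4]: P[4] ⊕ 0x5 = 0xD; E(K, 0xD) = 0x5.
C[5]: P[5] ⊕ 0x5 = 0x2; E(K, 0x2) = 0xA.

C[0] = 0x9, C[1] = 0xB, C[2] = 0xB, C[3] = 0x5, C[4] = 0x5, C[5] = 0xA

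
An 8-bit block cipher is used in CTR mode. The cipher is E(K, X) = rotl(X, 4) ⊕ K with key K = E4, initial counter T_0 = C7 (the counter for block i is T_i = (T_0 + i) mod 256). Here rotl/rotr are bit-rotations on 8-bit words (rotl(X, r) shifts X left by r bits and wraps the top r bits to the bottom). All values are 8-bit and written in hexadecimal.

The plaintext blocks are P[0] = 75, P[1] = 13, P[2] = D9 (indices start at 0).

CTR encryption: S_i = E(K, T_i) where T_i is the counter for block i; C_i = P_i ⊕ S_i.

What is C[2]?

C[2] = A1

C[0]: T = C7, S = E(K, T) = 98; 75 ⊕ 98 = ED.
C[1]: T = C8, S = E(K, T) = 68; 13 ⊕ 68 = 7B.
C[2]: T = C9, S = E(K, T) = 78; D9 ⊕ 78 = A1.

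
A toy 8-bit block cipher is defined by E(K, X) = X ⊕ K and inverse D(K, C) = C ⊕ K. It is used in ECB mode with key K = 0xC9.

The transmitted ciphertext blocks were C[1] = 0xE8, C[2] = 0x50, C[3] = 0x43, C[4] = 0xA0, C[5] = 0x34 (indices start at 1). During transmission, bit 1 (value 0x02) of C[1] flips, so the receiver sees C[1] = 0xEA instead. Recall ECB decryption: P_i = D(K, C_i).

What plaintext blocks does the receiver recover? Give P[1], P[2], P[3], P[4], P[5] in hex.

P[1] = 0x23, P[2] = 0x99, P[3] = 0x8A, P[4] = 0x69, P[5] = 0xFD

Only C[1] changed, to 0xEA. In ECB, a change in C_i affects only P_i. Decrypting the received ciphertext:
P[1]: D(K, 0xEA) = 0x23.
P[2]: D(K, 0x50) = 0x99.
P[3]: D(K, 0x43) = 0x8A.
P[4]: D(K, 0xA0) = 0x69.
P[5]: D(K, 0x34) = 0xFD.
Blocks that differ from the original plaintext: P[1].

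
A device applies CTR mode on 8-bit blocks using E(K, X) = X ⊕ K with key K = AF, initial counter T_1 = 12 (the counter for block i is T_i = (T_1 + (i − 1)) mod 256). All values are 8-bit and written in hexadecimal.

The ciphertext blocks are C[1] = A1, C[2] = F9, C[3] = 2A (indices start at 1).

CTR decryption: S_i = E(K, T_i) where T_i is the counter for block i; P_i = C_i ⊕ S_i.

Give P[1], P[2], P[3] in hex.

P[1] = 1C, P[2] = 45, P[3] = 91

P[1]: T = 12, S = E(K, T) = BD; A1 ⊕ BD = 1C.
P[2]: T = 13, S = E(K, T) = BC; F9 ⊕ BC = 45.
P[3]: T = 14, S = E(K, T) = BB; 2A ⊕ BB = 91.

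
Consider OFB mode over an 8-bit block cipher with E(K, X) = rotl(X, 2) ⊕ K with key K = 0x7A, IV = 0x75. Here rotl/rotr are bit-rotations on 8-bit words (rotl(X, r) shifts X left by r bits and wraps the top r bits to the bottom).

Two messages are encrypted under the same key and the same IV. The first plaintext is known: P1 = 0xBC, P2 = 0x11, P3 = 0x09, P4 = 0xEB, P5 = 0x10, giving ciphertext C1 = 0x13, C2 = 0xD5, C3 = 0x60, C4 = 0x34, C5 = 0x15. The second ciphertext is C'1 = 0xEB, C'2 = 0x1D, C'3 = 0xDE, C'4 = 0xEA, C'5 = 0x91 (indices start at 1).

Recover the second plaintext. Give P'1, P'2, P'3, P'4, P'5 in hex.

P'1 = 0x44, P'2 = 0xD9, P'3 = 0xB7, P'4 = 0x35, P'5 = 0x94

In OFB with a reused IV, both messages share the same keystream S_i, so C_i ⊕ C'_i = P_i ⊕ P'_i and thus P'_i = P_i ⊕ C_i ⊕ C'_i.
P'1: 0xBC ⊕ 0x13 ⊕ 0xEB = 0x44.
P'2: 0x11 ⊕ 0xD5 ⊕ 0x1D = 0xD9.
P'3: 0x09 ⊕ 0x60 ⊕ 0xDE = 0xB7.
P'4: 0xEB ⊕ 0x34 ⊕ 0xEA = 0x35.
P'5: 0x10 ⊕ 0x15 ⊕ 0x91 = 0x94.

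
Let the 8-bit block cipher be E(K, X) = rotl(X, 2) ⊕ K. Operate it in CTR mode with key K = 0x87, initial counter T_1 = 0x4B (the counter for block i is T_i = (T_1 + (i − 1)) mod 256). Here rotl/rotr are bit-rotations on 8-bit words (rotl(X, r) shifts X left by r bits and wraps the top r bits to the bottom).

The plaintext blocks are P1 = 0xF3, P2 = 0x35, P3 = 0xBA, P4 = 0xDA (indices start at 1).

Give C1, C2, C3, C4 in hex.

C1 = 0x59, C2 = 0x83, C3 = 0x08, C4 = 0x64

CTR encryption: S_i = E(K, T_i) where T_i is the counter for block i; C_i = P_i ⊕ S_i.
C1: T = 0x4B, S = E(K, T) = 0xAA; 0xF3 ⊕ 0xAA = 0x59.
C2: T = 0x4C, S = E(K, T) = 0xB6; 0x35 ⊕ 0xB6 = 0x83.
C3: T = 0x4D, S = E(K, T) = 0xB2; 0xBA ⊕ 0xB2 = 0x08.
C4: T = 0x4E, S = E(K, T) = 0xBE; 0xDA ⊕ 0xBE = 0x64.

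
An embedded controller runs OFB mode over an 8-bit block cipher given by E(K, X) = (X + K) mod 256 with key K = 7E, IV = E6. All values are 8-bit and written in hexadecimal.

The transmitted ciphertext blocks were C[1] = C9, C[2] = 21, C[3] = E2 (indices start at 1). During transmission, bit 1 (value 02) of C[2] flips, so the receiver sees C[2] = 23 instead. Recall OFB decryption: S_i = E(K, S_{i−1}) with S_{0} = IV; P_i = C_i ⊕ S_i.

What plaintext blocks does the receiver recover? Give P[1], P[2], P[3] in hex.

Only C[2] changed, to 23. In OFB, a change in C_i flips the same bit in P_i only; the keystream is unaffected. Decrypting the received ciphertext:
P[1]: S = E(K, E6) = 64; C9 ⊕ 64 = AD.
P[2]: S = E(K, 64) = E2; 23 ⊕ E2 = C1.
P[3]: S = E(K, E2) = 60; E2 ⊕ 60 = 82.
Blocks that differ from the original plaintext: P[2].

P[1] = AD, P[2] = C1, P[3] = 82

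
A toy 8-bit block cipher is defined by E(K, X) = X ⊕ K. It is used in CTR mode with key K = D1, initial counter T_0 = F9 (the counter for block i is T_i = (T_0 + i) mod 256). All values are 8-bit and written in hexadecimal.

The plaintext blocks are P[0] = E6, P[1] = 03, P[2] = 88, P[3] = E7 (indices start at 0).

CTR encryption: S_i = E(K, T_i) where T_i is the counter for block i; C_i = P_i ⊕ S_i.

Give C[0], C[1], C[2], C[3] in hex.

C[0] = CE, C[1] = 28, C[2] = A2, C[3] = CA

C[0]: T = F9, S = E(K, T) = 28; E6 ⊕ 28 = CE.
C[1]: T = FA, S = E(K, T) = 2B; 03 ⊕ 2B = 28.
C[2]: T = FB, S = E(K, T) = 2A; 88 ⊕ 2A = A2.
C[3]: T = FC, S = E(K, T) = 2D; E7 ⊕ 2D = CA.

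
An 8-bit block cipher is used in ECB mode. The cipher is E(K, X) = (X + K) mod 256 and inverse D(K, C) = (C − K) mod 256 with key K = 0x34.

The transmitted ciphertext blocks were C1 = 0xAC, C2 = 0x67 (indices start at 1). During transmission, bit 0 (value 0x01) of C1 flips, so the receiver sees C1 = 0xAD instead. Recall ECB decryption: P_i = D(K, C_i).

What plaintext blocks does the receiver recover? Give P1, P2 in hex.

Only C1 changed, to 0xAD. In ECB, a change in C_i affects only P_i. Decrypting the received ciphertext:
P1: D(K, 0xAD) = 0x79.
P2: D(K, 0x67) = 0x33.
Blocks that differ from the original plaintext: P1.

P1 = 0x79, P2 = 0x33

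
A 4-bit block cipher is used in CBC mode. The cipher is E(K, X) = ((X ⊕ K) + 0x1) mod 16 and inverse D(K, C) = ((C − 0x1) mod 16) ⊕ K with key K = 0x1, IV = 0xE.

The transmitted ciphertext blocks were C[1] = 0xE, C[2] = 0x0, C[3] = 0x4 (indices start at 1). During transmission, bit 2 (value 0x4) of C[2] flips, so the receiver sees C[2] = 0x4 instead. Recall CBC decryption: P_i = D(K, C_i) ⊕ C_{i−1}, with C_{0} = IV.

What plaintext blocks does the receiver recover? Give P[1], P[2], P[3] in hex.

P[1] = 0x2, P[2] = 0xC, P[3] = 0x6

Only C[2] changed, to 0x4. In CBC, a change in C_i garbles P_i and flips the same bit in P_{i+1}. Decrypting the received ciphertext:
P[1]: D(K, 0xE) = 0xC; 0xC ⊕ 0xE = 0x2.
P[2]: D(K, 0x4) = 0x2; 0x2 ⊕ 0xE = 0xC.
P[3]: D(K, 0x4) = 0x2; 0x2 ⊕ 0x4 = 0x6.
Blocks that differ from the original plaintext: P[2], P[3].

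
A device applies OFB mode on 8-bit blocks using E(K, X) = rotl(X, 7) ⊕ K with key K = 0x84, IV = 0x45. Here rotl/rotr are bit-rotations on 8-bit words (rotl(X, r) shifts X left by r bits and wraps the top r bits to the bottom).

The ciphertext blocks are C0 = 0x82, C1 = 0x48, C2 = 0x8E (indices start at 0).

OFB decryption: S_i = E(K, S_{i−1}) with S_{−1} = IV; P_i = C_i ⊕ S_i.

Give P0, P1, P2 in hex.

P0: S = E(K, 0x45) = 0x26; 0x82 ⊕ 0x26 = 0xA4.
P1: S = E(K, 0x26) = 0x97; 0x48 ⊕ 0x97 = 0xDF.
P2: S = E(K, 0x97) = 0x4F; 0x8E ⊕ 0x4F = 0xC1.

P0 = 0xA4, P1 = 0xDF, P2 = 0xC1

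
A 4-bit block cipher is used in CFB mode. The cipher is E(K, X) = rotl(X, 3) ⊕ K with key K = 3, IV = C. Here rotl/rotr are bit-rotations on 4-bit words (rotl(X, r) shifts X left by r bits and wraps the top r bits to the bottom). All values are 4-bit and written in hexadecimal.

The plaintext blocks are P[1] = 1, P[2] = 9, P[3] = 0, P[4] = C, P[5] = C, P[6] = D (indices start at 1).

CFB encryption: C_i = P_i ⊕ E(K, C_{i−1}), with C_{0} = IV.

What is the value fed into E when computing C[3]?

C[1]: E(K, C) = 5; 1 ⊕ 5 = 4.
C[2]: E(K, 4) = 1; 9 ⊕ 1 = 8.
C[3]: E(K, 8) = 7; 0 ⊕ 7 = 7.
So the input to E for block [3] is 8.

8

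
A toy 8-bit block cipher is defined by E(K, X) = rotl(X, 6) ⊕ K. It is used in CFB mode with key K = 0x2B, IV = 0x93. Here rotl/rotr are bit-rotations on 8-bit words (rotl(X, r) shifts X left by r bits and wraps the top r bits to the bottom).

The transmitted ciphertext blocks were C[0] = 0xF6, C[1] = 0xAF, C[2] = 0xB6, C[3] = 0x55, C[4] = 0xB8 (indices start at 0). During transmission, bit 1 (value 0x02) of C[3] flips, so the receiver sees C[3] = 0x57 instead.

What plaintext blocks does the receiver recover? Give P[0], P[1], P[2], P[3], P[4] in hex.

CFB decryption: P_i = C_i ⊕ E(K, C_{i−1}), with C_{−1} = IV.
Only C[3] changed, to 0x57. In CFB, a change in C_i flips the same bit in P_i and garbles P_{i+1}. Decrypting the received ciphertext:
P[0]: E(K, 0x93) = 0xCF; 0xF6 ⊕ 0xCF = 0x39.
P[1]: E(K, 0xF6) = 0x96; 0xAF ⊕ 0x96 = 0x39.
P[2]: E(K, 0xAF) = 0xC0; 0xB6 ⊕ 0xC0 = 0x76.
P[3]: E(K, 0xB6) = 0x86; 0x57 ⊕ 0x86 = 0xD1.
P[4]: E(K, 0x57) = 0xFE; 0xB8 ⊕ 0xFE = 0x46.
Blocks that differ from the original plaintext: P[3], P[4].

P[0] = 0x39, P[1] = 0x39, P[2] = 0x76, P[3] = 0xD1, P[4] = 0x46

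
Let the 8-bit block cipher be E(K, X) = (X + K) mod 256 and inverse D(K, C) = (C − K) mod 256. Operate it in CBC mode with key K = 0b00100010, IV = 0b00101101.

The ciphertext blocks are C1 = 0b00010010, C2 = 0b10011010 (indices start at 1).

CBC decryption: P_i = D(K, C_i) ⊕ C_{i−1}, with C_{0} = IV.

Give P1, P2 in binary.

P1: D(K, 0b00010010) = 0b11110000; 0b11110000 ⊕ 0b00101101 = 0b11011101.
P2: D(K, 0b10011010) = 0b01111000; 0b01111000 ⊕ 0b00010010 = 0b01101010.

P1 = 0b11011101, P2 = 0b01101010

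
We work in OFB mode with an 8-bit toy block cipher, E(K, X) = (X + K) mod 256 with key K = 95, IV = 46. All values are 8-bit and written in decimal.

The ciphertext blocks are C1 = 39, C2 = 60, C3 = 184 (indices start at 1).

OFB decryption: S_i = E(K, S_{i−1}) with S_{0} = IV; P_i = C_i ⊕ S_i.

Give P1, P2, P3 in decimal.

P1: S = E(K, 46) = 141; 39 ⊕ 141 = 170.
P2: S = E(K, 141) = 236; 60 ⊕ 236 = 208.
P3: S = E(K, 236) = 75; 184 ⊕ 75 = 243.

P1 = 170, P2 = 208, P3 = 243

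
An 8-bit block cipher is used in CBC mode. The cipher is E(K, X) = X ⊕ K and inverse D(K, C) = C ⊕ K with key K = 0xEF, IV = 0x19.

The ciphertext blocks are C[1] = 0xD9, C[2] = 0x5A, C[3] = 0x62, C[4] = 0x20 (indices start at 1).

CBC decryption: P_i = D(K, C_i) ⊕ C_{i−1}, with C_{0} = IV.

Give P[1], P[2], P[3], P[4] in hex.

P[1]: D(K, 0xD9) = 0x36; 0x36 ⊕ 0x19 = 0x2F.
P[2]: D(K, 0x5A) = 0xB5; 0xB5 ⊕ 0xD9 = 0x6C.
P[3]: D(K, 0x62) = 0x8D; 0x8D ⊕ 0x5A = 0xD7.
P[4]: D(K, 0x20) = 0xCF; 0xCF ⊕ 0x62 = 0xAD.

P[1] = 0x2F, P[2] = 0x6C, P[3] = 0xD7, P[4] = 0xAD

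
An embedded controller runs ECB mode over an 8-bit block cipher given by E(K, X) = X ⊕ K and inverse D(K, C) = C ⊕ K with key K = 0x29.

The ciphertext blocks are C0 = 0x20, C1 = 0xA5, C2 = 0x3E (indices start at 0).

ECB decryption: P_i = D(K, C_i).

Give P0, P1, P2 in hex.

P0: D(K, 0x20) = 0x09.
P1: D(K, 0xA5) = 0x8C.
P2: D(K, 0x3E) = 0x17.

P0 = 0x09, P1 = 0x8C, P2 = 0x17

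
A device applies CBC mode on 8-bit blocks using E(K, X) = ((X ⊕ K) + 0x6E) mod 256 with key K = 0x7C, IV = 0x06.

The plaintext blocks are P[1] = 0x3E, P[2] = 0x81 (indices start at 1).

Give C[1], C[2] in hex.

CBC encryption: C_i = E(K, P_i ⊕ C_{i−1}), with C_{0} = IV.
C[1]: P[1] ⊕ 0x06 = 0x38; E(K, 0x38) = 0xB2.
C[2]: P[2] ⊕ 0xB2 = 0x33; E(K, 0x33) = 0xBD.

C[1] = 0xB2, C[2] = 0xBD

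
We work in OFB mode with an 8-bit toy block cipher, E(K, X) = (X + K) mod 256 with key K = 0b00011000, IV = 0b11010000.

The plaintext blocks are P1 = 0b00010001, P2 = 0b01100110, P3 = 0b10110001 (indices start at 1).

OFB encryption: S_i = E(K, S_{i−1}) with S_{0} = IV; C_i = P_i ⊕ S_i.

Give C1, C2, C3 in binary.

C1: S = E(K, 0b11010000) = 0b11101000; 0b00010001 ⊕ 0b11101000 = 0b11111001.
C2: S = E(K, 0b11101000) = 0b00000000; 0b01100110 ⊕ 0b00000000 = 0b01100110.
C3: S = E(K, 0b00000000) = 0b00011000; 0b10110001 ⊕ 0b00011000 = 0b10101001.

C1 = 0b11111001, C2 = 0b01100110, C3 = 0b10101001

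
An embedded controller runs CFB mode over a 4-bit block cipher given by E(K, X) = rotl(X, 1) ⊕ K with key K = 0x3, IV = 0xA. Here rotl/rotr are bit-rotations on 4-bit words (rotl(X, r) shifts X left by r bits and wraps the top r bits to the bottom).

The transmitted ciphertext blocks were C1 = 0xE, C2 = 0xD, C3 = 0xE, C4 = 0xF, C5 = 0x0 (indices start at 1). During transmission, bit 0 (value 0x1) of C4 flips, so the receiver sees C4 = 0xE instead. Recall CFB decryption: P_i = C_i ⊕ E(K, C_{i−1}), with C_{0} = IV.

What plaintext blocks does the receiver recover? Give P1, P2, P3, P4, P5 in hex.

P1 = 0x8, P2 = 0x3, P3 = 0x6, P4 = 0x0, P5 = 0xE

Only C4 changed, to 0xE. In CFB, a change in C_i flips the same bit in P_i and garbles P_{i+1}. Decrypting the received ciphertext:
P1: E(K, 0xA) = 0x6; 0xE ⊕ 0x6 = 0x8.
P2: E(K, 0xE) = 0xE; 0xD ⊕ 0xE = 0x3.
P3: E(K, 0xD) = 0x8; 0xE ⊕ 0x8 = 0x6.
P4: E(K, 0xE) = 0xE; 0xE ⊕ 0xE = 0x0.
P5: E(K, 0xE) = 0xE; 0x0 ⊕ 0xE = 0xE.
Blocks that differ from the original plaintext: P4, P5.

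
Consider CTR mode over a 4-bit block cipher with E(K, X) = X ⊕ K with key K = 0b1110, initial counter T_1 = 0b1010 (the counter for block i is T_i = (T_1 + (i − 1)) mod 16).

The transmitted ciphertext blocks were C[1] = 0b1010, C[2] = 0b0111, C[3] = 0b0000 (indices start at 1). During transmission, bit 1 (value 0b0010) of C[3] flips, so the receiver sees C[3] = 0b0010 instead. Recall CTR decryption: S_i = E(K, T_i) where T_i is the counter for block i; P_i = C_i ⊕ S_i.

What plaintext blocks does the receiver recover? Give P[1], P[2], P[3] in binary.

Only C[3] changed, to 0b0010. In CTR, a change in C_i flips the same bit in P_i only; the keystream is unaffected. Decrypting the received ciphertext:
P[1]: T = 0b1010, S = E(K, T) = 0b0100; 0b1010 ⊕ 0b0100 = 0b1110.
P[2]: T = 0b1011, S = E(K, T) = 0b0101; 0b0111 ⊕ 0b0101 = 0b0010.
P[3]: T = 0b1100, S = E(K, T) = 0b0010; 0b0010 ⊕ 0b0010 = 0b0000.
Blocks that differ from the original plaintext: P[3].

P[1] = 0b1110, P[2] = 0b0010, P[3] = 0b0000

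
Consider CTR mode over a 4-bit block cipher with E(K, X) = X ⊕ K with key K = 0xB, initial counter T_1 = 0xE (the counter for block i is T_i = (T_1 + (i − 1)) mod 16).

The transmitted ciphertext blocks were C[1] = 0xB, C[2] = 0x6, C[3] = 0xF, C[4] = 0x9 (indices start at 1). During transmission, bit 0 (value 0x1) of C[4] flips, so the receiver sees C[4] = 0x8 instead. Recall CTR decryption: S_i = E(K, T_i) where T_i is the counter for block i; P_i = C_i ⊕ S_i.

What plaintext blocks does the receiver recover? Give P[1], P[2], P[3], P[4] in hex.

Only C[4] changed, to 0x8. In CTR, a change in C_i flips the same bit in P_i only; the keystream is unaffected. Decrypting the received ciphertext:
P[1]: T = 0xE, S = E(K, T) = 0x5; 0xB ⊕ 0x5 = 0xE.
P[2]: T = 0xF, S = E(K, T) = 0x4; 0x6 ⊕ 0x4 = 0x2.
P[3]: T = 0x0, S = E(K, T) = 0xB; 0xF ⊕ 0xB = 0x4.
P[4]: T = 0x1, S = E(K, T) = 0xA; 0x8 ⊕ 0xA = 0x2.
Blocks that differ from the original plaintext: P[4].

P[1] = 0xE, P[2] = 0x2, P[3] = 0x4, P[4] = 0x2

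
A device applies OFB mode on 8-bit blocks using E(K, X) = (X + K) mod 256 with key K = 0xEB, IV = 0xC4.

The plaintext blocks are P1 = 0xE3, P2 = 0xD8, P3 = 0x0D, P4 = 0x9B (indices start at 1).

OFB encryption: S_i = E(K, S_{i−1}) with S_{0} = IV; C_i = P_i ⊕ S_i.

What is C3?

C3 = 0x88

C1: S = E(K, 0xC4) = 0xAF; 0xE3 ⊕ 0xAF = 0x4C.
C2: S = E(K, 0xAF) = 0x9A; 0xD8 ⊕ 0x9A = 0x42.
C3: S = E(K, 0x9A) = 0x85; 0x0D ⊕ 0x85 = 0x88.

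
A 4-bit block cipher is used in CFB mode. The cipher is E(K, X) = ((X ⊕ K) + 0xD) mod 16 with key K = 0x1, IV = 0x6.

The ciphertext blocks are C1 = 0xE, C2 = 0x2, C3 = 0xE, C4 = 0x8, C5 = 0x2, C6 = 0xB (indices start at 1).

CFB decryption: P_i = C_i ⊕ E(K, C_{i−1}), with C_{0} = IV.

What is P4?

P4 = 0x4

P4: E(K, 0xE) = 0xC; 0x8 ⊕ 0xC = 0x4.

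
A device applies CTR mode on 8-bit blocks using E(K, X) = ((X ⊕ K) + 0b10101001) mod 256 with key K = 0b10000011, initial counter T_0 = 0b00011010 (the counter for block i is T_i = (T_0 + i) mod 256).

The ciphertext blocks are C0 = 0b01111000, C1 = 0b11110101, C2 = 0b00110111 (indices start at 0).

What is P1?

P1 = 0b10110100

CTR decryption: S_i = E(K, T_i) where T_i is the counter for block i; P_i = C_i ⊕ S_i.
P1: T = 0b00011011, S = E(K, T) = 0b01000001; 0b11110101 ⊕ 0b01000001 = 0b10110100.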